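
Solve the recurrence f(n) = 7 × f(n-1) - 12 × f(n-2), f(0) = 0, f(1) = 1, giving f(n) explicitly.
Recurrence: f(n) = 7 × f(n-1) - 12 × f(n-2), initial: f(0) = 0, f(1) = 1.
Characteristic equation: r² - 7r + 12 = 0, which factors as (r - 4)(r - 3) = 0, so r = 4, 3. General solution f(n) = A·4ⁿ + B·3ⁿ. From f(0) = 0: A + B = 0. From f(1) = 1: 4A + 3B = 1. Solving gives A = 1, B = -1.

f(n) = 4ⁿ - 3ⁿ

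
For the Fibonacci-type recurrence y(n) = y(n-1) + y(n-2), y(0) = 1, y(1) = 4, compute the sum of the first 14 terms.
Computing the sequence terms: 1, 4, 5, 9, 14, 23, 37, 60, 97, 157, 254, 411, 665, 1076
Adding these values together:

2813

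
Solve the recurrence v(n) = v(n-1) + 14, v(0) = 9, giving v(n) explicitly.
Recurrence: v(n) = v(n-1) + 14, initial: v(0) = 9.
Each step adds 14, so v(n) = v(0) + 14n = 14n + 9.

v(n) = 14n + 9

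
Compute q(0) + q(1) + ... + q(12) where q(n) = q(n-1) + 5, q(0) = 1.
Computing the sequence terms: 1, 6, 11, 16, 21, 26, 31, 36, 41, 46, 51, 56, 61
Adding these values together:

403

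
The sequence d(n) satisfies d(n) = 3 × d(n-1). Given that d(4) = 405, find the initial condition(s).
In general d(n) = 3ⁿ · d(0). At n = 4: d(0) = d(4) / 3^4 = 405 / 81 = 5.

d(0) = 5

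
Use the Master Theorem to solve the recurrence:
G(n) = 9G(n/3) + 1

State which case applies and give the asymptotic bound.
Master Theorem template: G(n) = a·G(n/b) + f(n).
Here: a=9, b=3, f(n)=1
Compute log_b(a) = log_3(9) = 2.
f(n) = 1 = O(n^(2-ε)) with ε = 2. Case 1: G(n) = Θ(n^log_b(a)) = Θ(n^2).

Case 1: G(n) = Θ(n^2)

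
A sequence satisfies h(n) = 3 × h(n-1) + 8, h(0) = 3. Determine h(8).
Computing step by step:
h(0) = 3
h(1) = 3 × 3 + 8 = 17
h(2) = 3 × 17 + 8 = 59
h(3) = 3 × 59 + 8 = 185
h(4) = 3 × 185 + 8 = 563
h(5) = 3 × 563 + 8 = 1697
h(6) = 3 × 1697 + 8 = 5099
h(7) = 3 × 5099 + 8 = 15305
h(8) = 3 × 15305 + 8 = 45923

45923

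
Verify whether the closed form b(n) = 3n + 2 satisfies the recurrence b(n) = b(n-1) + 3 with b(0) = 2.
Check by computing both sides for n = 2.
From the recurrence with b(0) = 2:
  b(0) = 2, b(1) = 5, b(2) = 8
  so the recurrence gives b(2) = 8.
From the proposed closed form b(n) = 3n + 2:
  b(2) = 8.
Both sides give 8 at n = 2, and the initial condition(s) match, so the closed form is consistent.

Yes, the closed form is correct.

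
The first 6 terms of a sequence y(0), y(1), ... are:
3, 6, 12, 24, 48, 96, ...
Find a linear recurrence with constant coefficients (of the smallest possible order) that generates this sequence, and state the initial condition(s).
Look for the lowest-order linear relation among consecutive terms.
Observation: each term is 2× the previous.
Check at n=2: 2·6 = 12. ✓

y(n) = 2 × y(n-1), y(0) = 3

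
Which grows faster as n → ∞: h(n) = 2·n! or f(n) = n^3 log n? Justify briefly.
Comparing growth rates:
Growth-rate hierarchy: log n ≺ any polynomial ≺ any exponential cⁿ (c>1) ≺ n! ≺ nⁿ.
factorial dominates polynomial degree 3 (with log factor) asymptotically.

h(n) grows faster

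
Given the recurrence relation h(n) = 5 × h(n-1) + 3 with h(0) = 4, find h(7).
Computing step by step:
h(0) = 4
h(1) = 5 × 4 + 3 = 23
h(2) = 5 × 23 + 3 = 118
h(3) = 5 × 118 + 3 = 593
h(4) = 5 × 593 + 3 = 2968
h(5) = 5 × 2968 + 3 = 14843
h(6) = 5 × 14843 + 3 = 74218
h(7) = 5 × 74218 + 3 = 371093

371093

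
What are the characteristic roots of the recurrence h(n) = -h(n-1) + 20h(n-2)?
Substitute h(n) = rⁿ and divide through by rⁿ⁻²: r² + r - 20 = 0
Factor: (r - 4)(r + 5) = 0, so r = 4, -5.
General solution: h(n) = A·4ⁿ + B·(-5)ⁿ

Characteristic: r² + r - 20 = 0, Roots: r = 4, -5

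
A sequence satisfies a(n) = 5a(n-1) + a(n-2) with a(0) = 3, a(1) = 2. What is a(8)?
Computing the sequence terms:
3, 2, 13, 67, 348, 1807, 9383, 48722, 252993

252993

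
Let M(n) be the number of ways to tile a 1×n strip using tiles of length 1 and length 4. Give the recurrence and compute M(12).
Condition on the last tile: it has length 1 (leaving a 1×(n-1) strip) or length 4 (leaving a 1×(n-4) strip), so M(n) = M(n-1) + M(n-4) (order-4 linear recurrence).
For 0 ≤ i < 4 only unit tiles fit, so M(i) = 1.
Iterating the recurrence: M(4) = 2, M(5) = 3, M(6) = 4, M(7) = 5, M(8) = 7, M(9) = 10, M(10) = 14, M(11) = 19, M(12) = 26.

M(n) = M(n-1) + M(n-4), with M(i) = 1 for 0 ≤ i < 4; M(12) = 26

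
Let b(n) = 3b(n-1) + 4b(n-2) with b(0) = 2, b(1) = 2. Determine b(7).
Computing the sequence terms:
2, 2, 14, 50, 206, 818, 3278, 13106

13106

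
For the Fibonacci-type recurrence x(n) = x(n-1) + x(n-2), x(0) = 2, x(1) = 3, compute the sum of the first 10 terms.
Computing the sequence terms: 2, 3, 5, 8, 13, 21, 34, 55, 89, 144
Adding these values together:

374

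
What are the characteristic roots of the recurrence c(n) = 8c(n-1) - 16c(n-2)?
Substitute c(n) = rⁿ and divide through by rⁿ⁻²: r² - 8r + 16 = 0
Factor: (r - 4)² = 0, so r = 4 (double root).
General solution: c(n) = (A + Bn)·4ⁿ

Characteristic: r² - 8r + 16 = 0, Roots: r = 4 (double root)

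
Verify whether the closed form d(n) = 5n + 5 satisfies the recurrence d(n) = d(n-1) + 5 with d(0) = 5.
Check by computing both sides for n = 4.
From the recurrence with d(0) = 5:
  d(0) = 5, d(1) = 10, d(2) = 15, d(3) = 20, d(4) = 25
  so the recurrence gives d(4) = 25.
From the proposed closed form d(n) = 5n + 5:
  d(4) = 25.
Both sides give 25 at n = 4, and the initial condition(s) match, so the closed form is consistent.

Yes, the closed form is correct.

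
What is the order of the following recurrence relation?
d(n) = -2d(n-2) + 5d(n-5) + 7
The order is the largest lag k for which d(n-k) appears. Here the deepest term is d(n-5) (the 7 term is non-homogeneous and does not affect the order), so the order is 5.

Order 5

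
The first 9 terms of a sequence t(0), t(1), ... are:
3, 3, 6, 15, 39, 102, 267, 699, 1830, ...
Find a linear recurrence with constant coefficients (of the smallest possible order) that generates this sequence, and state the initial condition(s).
Look for the lowest-order linear relation among consecutive terms.
Observation: t(n) - 3·t(n-1) - (-1)·t(n-2) = 0 holds for the shown terms, and no order-1 relation t(n) = α·t(n-1) + β fits.
Check at n=3: 3·6 + (-1)·3 = 15. ✓

t(n) = 3t(n-1) - t(n-2), t(0) = 3, t(1) = 3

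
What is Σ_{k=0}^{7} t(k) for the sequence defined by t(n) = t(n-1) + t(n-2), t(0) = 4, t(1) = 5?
Computing the sequence terms: 4, 5, 9, 14, 23, 37, 60, 97
Adding these values together:

249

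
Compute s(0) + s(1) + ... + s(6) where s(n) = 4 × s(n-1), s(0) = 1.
Computing the sequence terms: 1, 4, 16, 64, 256, 1024, 4096
Adding these values together:

5461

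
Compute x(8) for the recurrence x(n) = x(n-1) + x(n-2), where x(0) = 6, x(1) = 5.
Computing the sequence terms:
6, 5, 11, 16, 27, 43, 70, 113, 183

183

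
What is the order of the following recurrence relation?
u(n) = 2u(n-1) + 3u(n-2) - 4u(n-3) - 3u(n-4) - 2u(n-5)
The order is the largest lag k for which u(n-k) appears. Here the deepest term is u(n-5), so the order is 5.

Order 5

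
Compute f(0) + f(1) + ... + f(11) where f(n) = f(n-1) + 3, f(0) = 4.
Computing the sequence terms: 4, 7, 10, 13, 16, 19, 22, 25, 28, 31, 34, 37
Adding these values together:

246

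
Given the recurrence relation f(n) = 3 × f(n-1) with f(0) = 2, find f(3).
Computing step by step:
f(0) = 2
f(1) = 3 × 2 = 6
f(2) = 3 × 6 = 18
f(3) = 3 × 18 = 54

54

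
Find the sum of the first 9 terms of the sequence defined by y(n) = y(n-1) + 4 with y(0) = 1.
Computing the sequence terms: 1, 5, 9, 13, 17, 21, 25, 29, 33
Adding these values together:

153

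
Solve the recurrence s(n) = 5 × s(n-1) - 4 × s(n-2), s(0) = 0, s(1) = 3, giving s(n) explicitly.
Recurrence: s(n) = 5 × s(n-1) - 4 × s(n-2), initial: s(0) = 0, s(1) = 3.
Characteristic equation: r² - 5r + 4 = 0, which factors as (r - 4)(r - 1) = 0, so r = 4, 1. General solution s(n) = A·4ⁿ + B·1ⁿ. From s(0) = 0: A + B = 0. From s(1) = 3: 4A + 1B = 3. Solving gives A = 1, B = -1.

s(n) = 4ⁿ - 1ⁿ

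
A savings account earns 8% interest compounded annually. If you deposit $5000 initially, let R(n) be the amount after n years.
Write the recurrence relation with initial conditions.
Each year the balance grows by 8%, i.e. is multiplied by 1 + 8/100 = 1.08, so R(n) = 1.08 × R(n-1). The initial deposit gives R(0) = 5000.
Unrolling gives the closed form R(n) = 5000 × (1.08)ⁿ.

R(n) = 1.08 × R(n-1), R(0) = 5000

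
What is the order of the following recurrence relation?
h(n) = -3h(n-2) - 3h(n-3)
The order is the largest lag k for which h(n-k) appears. Here the deepest term is h(n-3), so the order is 3.

Order 3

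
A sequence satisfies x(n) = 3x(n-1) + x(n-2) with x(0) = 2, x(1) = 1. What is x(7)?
Computing the sequence terms:
2, 1, 5, 16, 53, 175, 578, 1909

1909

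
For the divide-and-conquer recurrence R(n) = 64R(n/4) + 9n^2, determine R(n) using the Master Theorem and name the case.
Master Theorem template: R(n) = a·R(n/b) + f(n).
Here: a=64, b=4, f(n)=9n^2
Compute log_b(a) = log_4(64) = 3.
f(n) = 9n^2 = O(n^(3-ε)) with ε = 1. Case 1: R(n) = Θ(n^log_b(a)) = Θ(n^3).

Case 1: R(n) = Θ(n^3)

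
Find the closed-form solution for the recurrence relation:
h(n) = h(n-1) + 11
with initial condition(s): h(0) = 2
Recurrence: h(n) = h(n-1) + 11, initial: h(0) = 2.
Each step adds 11, so h(n) = h(0) + 11n = 11n + 2.

h(n) = 11n + 2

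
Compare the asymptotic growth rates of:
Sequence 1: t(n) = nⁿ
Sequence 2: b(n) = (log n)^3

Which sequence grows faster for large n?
Comparing growth rates:
Growth-rate hierarchy: log n ≺ any polynomial ≺ any exponential cⁿ (c>1) ≺ n! ≺ nⁿ.
super-exponential nⁿ dominates polylogarithmic (log n)^3 asymptotically.

t(n) grows faster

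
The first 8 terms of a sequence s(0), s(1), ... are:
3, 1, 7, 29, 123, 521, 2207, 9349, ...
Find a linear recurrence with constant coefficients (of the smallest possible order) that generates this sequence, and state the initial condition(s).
Look for the lowest-order linear relation among consecutive terms.
Observation: s(n) - 4·s(n-1) - (1)·s(n-2) = 0 holds for the shown terms, and no order-1 relation s(n) = α·s(n-1) + β fits.
Check at n=3: 4·7 + (1)·1 = 29. ✓

s(n) = 4s(n-1) + s(n-2), s(0) = 3, s(1) = 1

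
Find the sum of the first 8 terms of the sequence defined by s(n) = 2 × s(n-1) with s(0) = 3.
Computing the sequence terms: 3, 6, 12, 24, 48, 96, 192, 384
Adding these values together:

765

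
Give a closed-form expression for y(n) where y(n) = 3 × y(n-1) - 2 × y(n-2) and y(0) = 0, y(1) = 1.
Recurrence: y(n) = 3 × y(n-1) - 2 × y(n-2), initial: y(0) = 0, y(1) = 1.
Characteristic equation: r² - 3r + 2 = 0, which factors as (r - 2)(r - 1) = 0, so r = 2, 1. General solution y(n) = A·2ⁿ + B·1ⁿ. From y(0) = 0: A + B = 0. From y(1) = 1: 2A + 1B = 1. Solving gives A = 1, B = -1.

y(n) = 2ⁿ - 1ⁿ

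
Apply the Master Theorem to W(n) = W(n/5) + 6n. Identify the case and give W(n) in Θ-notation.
Master Theorem template: W(n) = a·W(n/b) + f(n).
Here: a=1, b=5, f(n)=6n
Compute log_b(a) = log_5(1) = 0.
f(n) = 6n = Ω(n^(0+ε)) with ε = 1, and the regularity condition holds (a·f(n/b) = (a/b^1)·f(n) with a/b^1 = 5^-1 < 1). Case 3: W(n) = Θ(f(n)) = Θ(n).

Case 3: W(n) = Θ(n)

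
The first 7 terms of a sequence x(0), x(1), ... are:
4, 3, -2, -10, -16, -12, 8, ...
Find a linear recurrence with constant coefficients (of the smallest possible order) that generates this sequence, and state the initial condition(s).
Look for the lowest-order linear relation among consecutive terms.
Observation: x(n) - 2·x(n-1) - (-2)·x(n-2) = 0 holds for the shown terms, and no order-1 relation x(n) = α·x(n-1) + β fits.
Check at n=3: 2·-2 + (-2)·3 = -10. ✓

x(n) = 2x(n-1) - 2x(n-2), x(0) = 4, x(1) = 3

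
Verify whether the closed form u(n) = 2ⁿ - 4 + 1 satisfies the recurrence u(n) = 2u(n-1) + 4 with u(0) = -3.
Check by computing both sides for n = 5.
From the recurrence with u(0) = -3:
  u(0) = -3, u(1) = -2, u(2) = 0, u(3) = 4, u(4) = 12, u(5) = 28
  so the recurrence gives u(5) = 28.
From the proposed closed form u(n) = 2ⁿ - 4 + 1:
  u(5) = 29.
The recurrence gives 28 but the closed form gives 29, so the closed form does not satisfy the recurrence.

No, the closed form is incorrect.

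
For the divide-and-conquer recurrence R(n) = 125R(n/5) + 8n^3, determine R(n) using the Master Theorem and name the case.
Master Theorem template: R(n) = a·R(n/b) + f(n).
Here: a=125, b=5, f(n)=8n^3
Compute log_b(a) = log_5(125) = 3.
f(n) = 8n^3 = Θ(n^3). Case 2: R(n) = Θ(n^3 log n).

Case 2: R(n) = Θ(n^3 log n)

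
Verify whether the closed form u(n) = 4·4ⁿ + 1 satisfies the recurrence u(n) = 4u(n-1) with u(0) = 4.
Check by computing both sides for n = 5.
From the recurrence with u(0) = 4:
  u(0) = 4, u(1) = 16, u(2) = 64, u(3) = 256, u(4) = 1024, u(5) = 4096
  so the recurrence gives u(5) = 4096.
From the proposed closed form u(n) = 4·4ⁿ + 1:
  u(5) = 4097.
The recurrence gives 4096 but the closed form gives 4097, so the closed form does not satisfy the recurrence.

No, the closed form is incorrect.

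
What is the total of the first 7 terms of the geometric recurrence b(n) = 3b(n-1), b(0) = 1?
Computing the sequence terms: 1, 3, 9, 27, 81, 243, 729
Adding these values together:

1093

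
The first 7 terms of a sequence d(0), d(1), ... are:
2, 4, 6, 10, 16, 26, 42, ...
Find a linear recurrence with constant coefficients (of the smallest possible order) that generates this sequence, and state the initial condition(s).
Look for the lowest-order linear relation among consecutive terms.
Observation: d(n) - 1·d(n-1) - (1)·d(n-2) = 0 holds for the shown terms, and no order-1 relation d(n) = α·d(n-1) + β fits.
Check at n=3: 1·6 + (1)·4 = 10. ✓

d(n) = d(n-1) + d(n-2), d(0) = 2, d(1) = 4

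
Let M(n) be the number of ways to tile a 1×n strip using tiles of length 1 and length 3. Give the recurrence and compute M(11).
Condition on the last tile: it has length 1 (leaving a 1×(n-1) strip) or length 3 (leaving a 1×(n-3) strip), so M(n) = M(n-1) + M(n-3) (order-3 linear recurrence).
For 0 ≤ i < 3 only unit tiles fit, so M(i) = 1.
Iterating the recurrence: M(3) = 2, M(4) = 3, M(5) = 4, M(6) = 6, M(7) = 9, M(8) = 13, M(9) = 19, M(10) = 28, M(11) = 41.

M(n) = M(n-1) + M(n-3), with M(i) = 1 for 0 ≤ i < 3; M(11) = 41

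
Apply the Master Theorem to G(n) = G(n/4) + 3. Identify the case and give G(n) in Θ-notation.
Master Theorem template: G(n) = a·G(n/b) + f(n).
Here: a=1, b=4, f(n)=3
Compute log_b(a) = log_4(1) = 0.
f(n) = 3 = Θ(1). Case 2: G(n) = Θ(log n).

Case 2: G(n) = Θ(log n)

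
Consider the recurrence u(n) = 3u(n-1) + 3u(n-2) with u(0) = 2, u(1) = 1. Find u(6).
Computing the sequence terms:
2, 1, 9, 30, 117, 441, 1674

1674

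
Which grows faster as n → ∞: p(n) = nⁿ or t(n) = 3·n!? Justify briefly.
Comparing growth rates:
Growth-rate hierarchy: log n ≺ any polynomial ≺ any exponential cⁿ (c>1) ≺ n! ≺ nⁿ.
super-exponential nⁿ dominates factorial asymptotically.

p(n) grows faster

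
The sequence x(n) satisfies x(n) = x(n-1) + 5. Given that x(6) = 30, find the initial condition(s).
x(6) = x(0) + 6·5, so x(0) = 30 - 30 = 0.

x(0) = 0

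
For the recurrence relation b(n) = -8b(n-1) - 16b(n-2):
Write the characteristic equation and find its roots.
Substitute b(n) = rⁿ and divide through by rⁿ⁻²: r² + 8r + 16 = 0
Factor: (r + 4)² = 0, so r = -4 (double root).
General solution: b(n) = (A + Bn)·(-4)ⁿ

Characteristic: r² + 8r + 16 = 0, Roots: r = -4 (double root)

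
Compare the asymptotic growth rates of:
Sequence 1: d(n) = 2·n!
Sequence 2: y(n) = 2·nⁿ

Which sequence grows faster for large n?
Comparing growth rates:
Growth-rate hierarchy: log n ≺ any polynomial ≺ any exponential cⁿ (c>1) ≺ n! ≺ nⁿ.
super-exponential nⁿ dominates factorial asymptotically.

y(n) grows faster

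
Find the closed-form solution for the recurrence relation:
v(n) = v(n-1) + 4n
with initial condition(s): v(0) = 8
Recurrence: v(n) = v(n-1) + 4n, initial: v(0) = 8.
Telescoping: v(n) = v(0) + 4·Σᵢ₌₁ⁿ i = 8 + 4·n(n+1)/2.

v(n) = 4·n(n+1)/2 + 8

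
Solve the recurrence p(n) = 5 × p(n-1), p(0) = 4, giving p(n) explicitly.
Recurrence: p(n) = 5 × p(n-1), initial: p(0) = 4.
Each term is 5 times the previous, so this is geometric with ratio 5. After n steps: p(n) = p(0)·5ⁿ = 4·5ⁿ.

p(n) = 4·5ⁿ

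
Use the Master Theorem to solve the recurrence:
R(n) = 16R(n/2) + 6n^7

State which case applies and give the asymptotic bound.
Master Theorem template: R(n) = a·R(n/b) + f(n).
Here: a=16, b=2, f(n)=6n^7
Compute log_b(a) = log_2(16) = 4.
f(n) = 6n^7 = Ω(n^(4+ε)) with ε = 3, and the regularity condition holds (a·f(n/b) = (a/b^7)·f(n) with a/b^7 = 2^-3 < 1). Case 3: R(n) = Θ(f(n)) = Θ(n^7).

Case 3: R(n) = Θ(n^7)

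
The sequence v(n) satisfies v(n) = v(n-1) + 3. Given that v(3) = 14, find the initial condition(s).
v(3) = v(0) + 3·3, so v(0) = 14 - 9 = 5.

v(0) = 5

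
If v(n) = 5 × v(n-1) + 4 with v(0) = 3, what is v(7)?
Computing step by step:
v(0) = 3
v(1) = 5 × 3 + 4 = 19
v(2) = 5 × 19 + 4 = 99
v(3) = 5 × 99 + 4 = 499
v(4) = 5 × 499 + 4 = 2499
v(5) = 5 × 2499 + 4 = 12499
v(6) = 5 × 12499 + 4 = 62499
v(7) = 5 × 62499 + 4 = 312499

312499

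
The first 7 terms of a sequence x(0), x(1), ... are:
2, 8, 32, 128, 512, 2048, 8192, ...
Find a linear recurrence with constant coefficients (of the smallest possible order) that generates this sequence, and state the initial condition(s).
Look for the lowest-order linear relation among consecutive terms.
Observation: each term is 4× the previous.
Check at n=2: 4·8 = 32. ✓

x(n) = 4 × x(n-1), x(0) = 2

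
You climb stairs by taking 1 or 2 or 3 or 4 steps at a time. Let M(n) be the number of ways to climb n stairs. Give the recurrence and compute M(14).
Condition on the size of the last step (1 to 4): before it there were n-1, …, n-4 stairs climbed, and these cases are disjoint, so M(n) = M(n-1) + M(n-2) + M(n-3) + M(n-4) (order-4 linear recurrence).
Initial conditions by direct count (compositions of i into parts ≤ 4): M(1) = 1; M(2) = 2; M(3) = 4; M(4) = 8.
Iterating the recurrence: M(5) = 15, M(6) = 29, M(7) = 56, M(8) = 108, M(9) = 208, M(10) = 401, M(11) = 773, M(12) = 1490, M(13) = 2872, M(14) = 5536.

M(n) = M(n-1) + M(n-2) + M(n-3) + M(n-4), M(1) = 1, M(2) = 2, M(3) = 4, M(4) = 8; M(14) = 5536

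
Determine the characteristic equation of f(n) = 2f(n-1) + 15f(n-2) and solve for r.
Substitute f(n) = rⁿ and divide through by rⁿ⁻²: r² - 2r - 15 = 0
Factor: (r + 3)(r - 5) = 0, so r = -3, 5.
General solution: f(n) = A·(-3)ⁿ + B·5ⁿ

Characteristic: r² - 2r - 15 = 0, Roots: r = -3, 5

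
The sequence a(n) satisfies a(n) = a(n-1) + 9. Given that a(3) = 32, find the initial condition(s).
a(3) = a(0) + 3·9, so a(0) = 32 - 27 = 5.

a(0) = 5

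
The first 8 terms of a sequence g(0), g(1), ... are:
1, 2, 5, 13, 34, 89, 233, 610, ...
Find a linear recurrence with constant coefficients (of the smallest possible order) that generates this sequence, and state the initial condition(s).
Look for the lowest-order linear relation among consecutive terms.
Observation: g(n) - 3·g(n-1) - (-1)·g(n-2) = 0 holds for the shown terms, and no order-1 relation g(n) = α·g(n-1) + β fits.
Check at n=3: 3·5 + (-1)·2 = 13. ✓

g(n) = 3g(n-1) - g(n-2), g(0) = 1, g(1) = 2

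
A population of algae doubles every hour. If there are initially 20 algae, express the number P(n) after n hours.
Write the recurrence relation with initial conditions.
Each hour multiplies the count by 2, so the count after n hours depends only on the count after n-1 hours: P(n) = 2 × P(n-1). The starting count gives P(0) = 20.
Unrolling n times gives the closed form P(n) = 20 × 2ⁿ.

P(n) = 2 × P(n-1), P(0) = 20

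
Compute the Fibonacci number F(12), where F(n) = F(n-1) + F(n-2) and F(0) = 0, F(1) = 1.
Computing the sequence terms:
0, 1, 1, 2, 3, 5, 8, 13, 21, 34, 55, 89, 144

144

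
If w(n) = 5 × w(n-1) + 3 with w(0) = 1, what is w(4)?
Computing step by step:
w(0) = 1
w(1) = 5 × 1 + 3 = 8
w(2) = 5 × 8 + 3 = 43
w(3) = 5 × 43 + 3 = 218
w(4) = 5 × 218 + 3 = 1093

1093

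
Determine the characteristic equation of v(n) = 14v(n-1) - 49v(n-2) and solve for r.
Substitute v(n) = rⁿ and divide through by rⁿ⁻²: r² - 14r + 49 = 0
Factor: (r - 7)² = 0, so r = 7 (double root).
General solution: v(n) = (A + Bn)·7ⁿ

Characteristic: r² - 14r + 49 = 0, Roots: r = 7 (double root)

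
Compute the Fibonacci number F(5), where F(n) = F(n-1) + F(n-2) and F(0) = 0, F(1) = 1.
Computing the sequence terms:
0, 1, 1, 2, 3, 5

5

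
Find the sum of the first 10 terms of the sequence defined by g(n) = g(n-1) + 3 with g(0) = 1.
Computing the sequence terms: 1, 4, 7, 10, 13, 16, 19, 22, 25, 28
Adding these values together:

145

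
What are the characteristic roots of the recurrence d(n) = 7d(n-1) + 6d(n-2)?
Substitute d(n) = rⁿ and divide through by rⁿ⁻²: r² - 7r - 6 = 0
Discriminant: 7² + 4·6 = 73, not a perfect square, so by the quadratic formula r = (7 ± √73)/2.
General solution: d(n) = A·r₁ⁿ + B·r₂ⁿ where r₁,r₂ = (7 ± √73)/2

Characteristic: r² - 7r - 6 = 0, Roots: r = (7 ± √73)/2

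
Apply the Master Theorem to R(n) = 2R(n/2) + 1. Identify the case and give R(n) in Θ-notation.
Master Theorem template: R(n) = a·R(n/b) + f(n).
Here: a=2, b=2, f(n)=1
Compute log_b(a) = log_2(2) = 1.
f(n) = 1 = O(n^(1-ε)) with ε = 1. Case 1: R(n) = Θ(n^log_b(a)) = Θ(n).

Case 1: R(n) = Θ(n)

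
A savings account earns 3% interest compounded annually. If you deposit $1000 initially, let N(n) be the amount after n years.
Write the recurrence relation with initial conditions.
Each year the balance grows by 3%, i.e. is multiplied by 1 + 3/100 = 1.03, so N(n) = 1.03 × N(n-1). The initial deposit gives N(0) = 1000.
Unrolling gives the closed form N(n) = 1000 × (1.03)ⁿ.

N(n) = 1.03 × N(n-1), N(0) = 1000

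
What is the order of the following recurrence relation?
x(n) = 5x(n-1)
The order is the largest lag k for which x(n-k) appears. Here the deepest term is x(n-1), so the order is 1.

Order 1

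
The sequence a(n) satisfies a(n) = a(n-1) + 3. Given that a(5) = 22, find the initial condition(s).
a(5) = a(0) + 5·3, so a(0) = 22 - 15 = 7.

a(0) = 7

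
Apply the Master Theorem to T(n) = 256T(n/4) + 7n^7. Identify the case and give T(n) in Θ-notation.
Master Theorem template: T(n) = a·T(n/b) + f(n).
Here: a=256, b=4, f(n)=7n^7
Compute log_b(a) = log_4(256) = 4.
f(n) = 7n^7 = Ω(n^(4+ε)) with ε = 3, and the regularity condition holds (a·f(n/b) = (a/b^7)·f(n) with a/b^7 = 4^-3 < 1). Case 3: T(n) = Θ(f(n)) = Θ(n^7).

Case 3: T(n) = Θ(n^7)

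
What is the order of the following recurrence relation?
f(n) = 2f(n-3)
The order is the largest lag k for which f(n-k) appears. Here the deepest term is f(n-3), so the order is 3.

Order 3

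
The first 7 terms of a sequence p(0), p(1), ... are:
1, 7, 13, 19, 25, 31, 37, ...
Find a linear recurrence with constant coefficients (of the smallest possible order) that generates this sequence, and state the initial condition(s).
Look for the lowest-order linear relation among consecutive terms.
Observation: consecutive differences are constant (= 6).
Check at n=2: 1·7 + 6 = 13. ✓

p(n) = p(n-1) + 6, p(0) = 1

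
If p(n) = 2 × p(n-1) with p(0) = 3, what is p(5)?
Computing step by step:
p(0) = 3
p(1) = 2 × 3 = 6
p(2) = 2 × 6 = 12
p(3) = 2 × 12 = 24
p(4) = 2 × 24 = 48
p(5) = 2 × 48 = 96

96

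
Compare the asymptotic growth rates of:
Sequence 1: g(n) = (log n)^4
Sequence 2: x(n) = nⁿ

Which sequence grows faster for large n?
Comparing growth rates:
Growth-rate hierarchy: log n ≺ any polynomial ≺ any exponential cⁿ (c>1) ≺ n! ≺ nⁿ.
super-exponential nⁿ dominates polylogarithmic (log n)^4 asymptotically.

x(n) grows faster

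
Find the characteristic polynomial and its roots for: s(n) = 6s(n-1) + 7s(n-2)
Substitute s(n) = rⁿ and divide through by rⁿ⁻²: r² - 6r - 7 = 0
Factor: (r + 1)(r - 7) = 0, so r = -1, 7.
General solution: s(n) = A·(-1)ⁿ + B·7ⁿ

Characteristic: r² - 6r - 7 = 0, Roots: r = -1, 7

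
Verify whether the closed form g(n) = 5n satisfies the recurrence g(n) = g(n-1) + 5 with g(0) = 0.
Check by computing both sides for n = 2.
From the recurrence with g(0) = 0:
  g(0) = 0, g(1) = 5, g(2) = 10
  so the recurrence gives g(2) = 10.
From the proposed closed form g(n) = 5n:
  g(2) = 10.
Both sides give 10 at n = 2, and the initial condition(s) match, so the closed form is consistent.

Yes, the closed form is correct.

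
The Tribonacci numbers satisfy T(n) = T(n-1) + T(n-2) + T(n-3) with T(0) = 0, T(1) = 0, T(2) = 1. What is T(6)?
Computing the sequence terms:
0, 0, 1, 1, 2, 4, 7

7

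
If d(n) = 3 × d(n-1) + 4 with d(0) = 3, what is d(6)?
Computing step by step:
d(0) = 3
d(1) = 3 × 3 + 4 = 13
d(2) = 3 × 13 + 4 = 43
d(3) = 3 × 43 + 4 = 133
d(4) = 3 × 133 + 4 = 403
d(5) = 3 × 403 + 4 = 1213
d(6) = 3 × 1213 + 4 = 3643

3643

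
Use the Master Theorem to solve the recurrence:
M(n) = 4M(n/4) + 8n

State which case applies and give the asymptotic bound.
Master Theorem template: M(n) = a·M(n/b) + f(n).
Here: a=4, b=4, f(n)=8n
Compute log_b(a) = log_4(4) = 1.
f(n) = 8n = Θ(n). Case 2: M(n) = Θ(n log n).

Case 2: M(n) = Θ(n log n)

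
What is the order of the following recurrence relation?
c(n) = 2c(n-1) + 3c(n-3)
The order is the largest lag k for which c(n-k) appears. Here the deepest term is c(n-3), so the order is 3.

Order 3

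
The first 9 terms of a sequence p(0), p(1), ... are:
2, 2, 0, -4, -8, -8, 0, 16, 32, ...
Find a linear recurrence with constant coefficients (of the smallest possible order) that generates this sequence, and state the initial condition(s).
Look for the lowest-order linear relation among consecutive terms.
Observation: p(n) - 2·p(n-1) - (-2)·p(n-2) = 0 holds for the shown terms, and no order-1 relation p(n) = α·p(n-1) + β fits.
Check at n=3: 2·0 + (-2)·2 = -4. ✓

p(n) = 2p(n-1) - 2p(n-2), p(0) = 2, p(1) = 2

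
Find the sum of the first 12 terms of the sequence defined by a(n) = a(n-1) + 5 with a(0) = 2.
Computing the sequence terms: 2, 7, 12, 17, 22, 27, 32, 37, 42, 47, 52, 57
Adding these values together:

354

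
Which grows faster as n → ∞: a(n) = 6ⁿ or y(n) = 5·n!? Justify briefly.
Comparing growth rates:
Growth-rate hierarchy: log n ≺ any polynomial ≺ any exponential cⁿ (c>1) ≺ n! ≺ nⁿ.
factorial dominates exponential base 6 asymptotically.

y(n) grows faster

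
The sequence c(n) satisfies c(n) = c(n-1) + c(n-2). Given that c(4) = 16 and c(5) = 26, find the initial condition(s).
Work backwards using c(k) = c(k+2) - c(k+1):
c(3) = c(5) - c(4) = 26 - 16 = 10
c(2) = c(4) - c(3) = 16 - 10 = 6
c(1) = c(3) - c(2) = 10 - 6 = 4
c(0) = c(2) - c(1) = 6 - 4 = 2

c(0) = 2, c(1) = 4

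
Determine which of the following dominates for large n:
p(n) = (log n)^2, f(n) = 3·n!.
Comparing growth rates:
Growth-rate hierarchy: log n ≺ any polynomial ≺ any exponential cⁿ (c>1) ≺ n! ≺ nⁿ.
factorial dominates polylogarithmic (log n)^2 asymptotically.

f(n) grows faster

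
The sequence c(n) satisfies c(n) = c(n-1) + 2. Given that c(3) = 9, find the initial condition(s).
c(3) = c(0) + 3·2, so c(0) = 9 - 6 = 3.

c(0) = 3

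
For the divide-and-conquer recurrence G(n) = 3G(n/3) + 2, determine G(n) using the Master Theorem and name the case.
Master Theorem template: G(n) = a·G(n/b) + f(n).
Here: a=3, b=3, f(n)=2
Compute log_b(a) = log_3(3) = 1.
f(n) = 2 = O(n^(1-ε)) with ε = 1. Case 1: G(n) = Θ(n^log_b(a)) = Θ(n).

Case 1: G(n) = Θ(n)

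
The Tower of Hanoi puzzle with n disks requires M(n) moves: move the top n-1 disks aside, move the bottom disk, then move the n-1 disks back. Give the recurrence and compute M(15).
Moving n disks = move the top n-1 disks aside (M(n-1) moves) + move the largest disk (1 move) + move the n-1 disks back on top (M(n-1) moves), so M(n) = 2M(n-1) + 1, with M(1) = 1 (a single disk takes one move).
First terms: 1, 3, 7, 15, 31, 63, … — each is one less than a power of 2. Indeed M(n) + 1 = 2(M(n-1) + 1) with M(1) + 1 = 2, so M(n) + 1 = 2ⁿ and M(n) = 2ⁿ - 1.
Hence M(15) = 2^15 - 1 = 32768 - 1 = 32767.

M(n) = 2M(n-1) + 1, M(1) = 1; M(15) = 32767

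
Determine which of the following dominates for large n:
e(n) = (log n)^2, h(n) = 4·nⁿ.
Comparing growth rates:
Growth-rate hierarchy: log n ≺ any polynomial ≺ any exponential cⁿ (c>1) ≺ n! ≺ nⁿ.
super-exponential nⁿ dominates polylogarithmic (log n)^2 asymptotically.

h(n) grows faster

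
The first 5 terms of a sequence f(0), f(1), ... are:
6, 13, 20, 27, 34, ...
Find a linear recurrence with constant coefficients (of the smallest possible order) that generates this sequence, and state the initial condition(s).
Look for the lowest-order linear relation among consecutive terms.
Observation: consecutive differences are constant (= 7).
Check at n=2: 1·13 + 7 = 20. ✓

f(n) = f(n-1) + 7, f(0) = 6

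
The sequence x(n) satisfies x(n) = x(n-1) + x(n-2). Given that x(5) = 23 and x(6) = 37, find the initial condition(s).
Work backwards using x(k) = x(k+2) - x(k+1):
x(4) = x(6) - x(5) = 37 - 23 = 14
x(3) = x(5) - x(4) = 23 - 14 = 9
x(2) = x(4) - x(3) = 14 - 9 = 5
x(1) = x(3) - x(2) = 9 - 5 = 4
x(0) = x(2) - x(1) = 5 - 4 = 1

x(0) = 1, x(1) = 4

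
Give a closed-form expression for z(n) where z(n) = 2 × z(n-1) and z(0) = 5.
Recurrence: z(n) = 2 × z(n-1), initial: z(0) = 5.
Each term is 2 times the previous, so this is geometric with ratio 2. After n steps: z(n) = z(0)·2ⁿ = 5·2ⁿ.

z(n) = 5·2ⁿ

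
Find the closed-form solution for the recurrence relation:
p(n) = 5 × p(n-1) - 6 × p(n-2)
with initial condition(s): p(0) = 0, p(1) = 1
Recurrence: p(n) = 5 × p(n-1) - 6 × p(n-2), initial: p(0) = 0, p(1) = 1.
Characteristic equation: r² - 5r + 6 = 0, which factors as (r - 3)(r - 2) = 0, so r = 3, 2. General solution p(n) = A·3ⁿ + B·2ⁿ. From p(0) = 0: A + B = 0. From p(1) = 1: 3A + 2B = 1. Solving gives A = 1, B = -1.

p(n) = 3ⁿ - 2ⁿ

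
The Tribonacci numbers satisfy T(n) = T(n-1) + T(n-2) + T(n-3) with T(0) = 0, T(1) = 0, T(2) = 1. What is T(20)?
Computing the sequence terms:
0, 0, 1, 1, 2, 4, 7, 13, 24, 44, 81, 149, 274, 504, 927, 1705, 3136, 5768, 10609, 19513, 35890

35890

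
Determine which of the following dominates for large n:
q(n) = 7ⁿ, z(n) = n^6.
Comparing growth rates:
Growth-rate hierarchy: log n ≺ any polynomial ≺ any exponential cⁿ (c>1) ≺ n! ≺ nⁿ.
exponential base 7 dominates polynomial degree 6 asymptotically.

q(n) grows faster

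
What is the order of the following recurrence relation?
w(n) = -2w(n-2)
The order is the largest lag k for which w(n-k) appears. Here the deepest term is w(n-2), so the order is 2.

Order 2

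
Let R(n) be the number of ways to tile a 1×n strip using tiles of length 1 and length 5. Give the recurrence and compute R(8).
Condition on the last tile: it has length 1 (leaving a 1×(n-1) strip) or length 5 (leaving a 1×(n-5) strip), so R(n) = R(n-1) + R(n-5) (order-5 linear recurrence).
For 0 ≤ i < 5 only unit tiles fit, so R(i) = 1.
Iterating the recurrence: R(5) = 2, R(6) = 3, R(7) = 4, R(8) = 5.

R(n) = R(n-1) + R(n-5), with R(i) = 1 for 0 ≤ i < 5; R(8) = 5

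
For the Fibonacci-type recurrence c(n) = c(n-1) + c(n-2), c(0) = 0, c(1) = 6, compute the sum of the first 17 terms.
Computing the sequence terms: 0, 6, 6, 12, 18, 30, 48, 78, 126, 204, 330, 534, 864, 1398, 2262, 3660, 5922
Adding these values together:

15498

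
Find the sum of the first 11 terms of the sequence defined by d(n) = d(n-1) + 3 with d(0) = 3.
Computing the sequence terms: 3, 6, 9, 12, 15, 18, 21, 24, 27, 30, 33
Adding these values together:

198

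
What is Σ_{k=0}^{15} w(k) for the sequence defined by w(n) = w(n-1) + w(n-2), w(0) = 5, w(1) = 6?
Computing the sequence terms: 5, 6, 11, 17, 28, 45, 73, 118, 191, 309, 500, 809, 1309, 2118, 3427, 5545
Adding these values together:

14511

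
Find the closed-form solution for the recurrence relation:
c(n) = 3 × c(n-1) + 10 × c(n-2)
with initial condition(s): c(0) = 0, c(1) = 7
Recurrence: c(n) = 3 × c(n-1) + 10 × c(n-2), initial: c(0) = 0, c(1) = 7.
Characteristic equation: r² - 3r - 10 = 0, which factors as (r - 5)(r + 2) = 0, so r = 5, -2. General solution c(n) = A·5ⁿ + B·(-2)ⁿ. From c(0) = 0: A + B = 0. From c(1) = 7: 5A - 2B = 7. Solving gives A = 1, B = -1.

c(n) = 5ⁿ - (-2)ⁿ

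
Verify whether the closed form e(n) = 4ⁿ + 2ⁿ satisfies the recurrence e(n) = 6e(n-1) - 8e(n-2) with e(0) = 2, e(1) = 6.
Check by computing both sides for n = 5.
From the recurrence with e(0) = 2, e(1) = 6:
  e(0) = 2, e(1) = 6, e(2) = 20, e(3) = 72, e(4) = 272, e(5) = 1056
  so the recurrence gives e(5) = 1056.
From the proposed closed form e(n) = 4ⁿ + 2ⁿ:
  e(5) = 1056.
Both sides give 1056 at n = 5, and the initial condition(s) match, so the closed form is consistent.

Yes, the closed form is correct.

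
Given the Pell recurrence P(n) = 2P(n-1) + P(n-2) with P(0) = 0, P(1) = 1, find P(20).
Computing the sequence terms:
0, 1, 2, 5, 12, 29, 70, 169, 408, 985, 2378, 5741, 13860, 33461, 80782, 195025, 470832, 1136689, 2744210, 6625109, 15994428

15994428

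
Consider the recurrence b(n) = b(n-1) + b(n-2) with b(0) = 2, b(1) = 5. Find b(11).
Computing the sequence terms:
2, 5, 7, 12, 19, 31, 50, 81, 131, 212, 343, 555

555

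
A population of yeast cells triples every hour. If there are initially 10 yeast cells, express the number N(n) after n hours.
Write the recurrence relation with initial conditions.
Each hour multiplies the count by 3, so the count after n hours depends only on the count after n-1 hours: N(n) = 3 × N(n-1). The starting count gives N(0) = 10.
Unrolling n times gives the closed form N(n) = 10 × 3ⁿ.

N(n) = 3 × N(n-1), N(0) = 10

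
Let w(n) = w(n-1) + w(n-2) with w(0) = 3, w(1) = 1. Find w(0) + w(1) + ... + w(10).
Computing the sequence terms: 3, 1, 4, 5, 9, 14, 23, 37, 60, 97, 157
Adding these values together:

410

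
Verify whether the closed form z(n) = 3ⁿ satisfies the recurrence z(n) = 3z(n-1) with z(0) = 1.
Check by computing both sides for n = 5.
From the recurrence with z(0) = 1:
  z(0) = 1, z(1) = 3, z(2) = 9, z(3) = 27, z(4) = 81, z(5) = 243
  so the recurrence gives z(5) = 243.
From the proposed closed form z(n) = 3ⁿ:
  z(5) = 243.
Both sides give 243 at n = 5, and the initial condition(s) match, so the closed form is consistent.

Yes, the closed form is correct.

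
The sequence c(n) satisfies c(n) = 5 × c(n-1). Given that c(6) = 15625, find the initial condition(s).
In general c(n) = 5ⁿ · c(0). At n = 6: c(0) = c(6) / 5^6 = 15625 / 15625 = 1.

c(0) = 1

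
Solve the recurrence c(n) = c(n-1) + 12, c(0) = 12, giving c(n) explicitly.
Recurrence: c(n) = c(n-1) + 12, initial: c(0) = 12.
Each step adds 12, so c(n) = c(0) + 12n = 12n + 12.

c(n) = 12n + 12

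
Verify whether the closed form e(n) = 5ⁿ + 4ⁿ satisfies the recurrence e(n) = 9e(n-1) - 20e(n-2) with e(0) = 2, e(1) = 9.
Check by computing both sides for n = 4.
From the recurrence with e(0) = 2, e(1) = 9:
  e(0) = 2, e(1) = 9, e(2) = 41, e(3) = 189, e(4) = 881
  so the recurrence gives e(4) = 881.
From the proposed closed form e(n) = 5ⁿ + 4ⁿ:
  e(4) = 881.
Both sides give 881 at n = 4, and the initial condition(s) match, so the closed form is consistent.

Yes, the closed form is correct.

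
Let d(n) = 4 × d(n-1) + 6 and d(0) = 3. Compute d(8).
Computing step by step:
d(0) = 3
d(1) = 4 × 3 + 6 = 18
d(2) = 4 × 18 + 6 = 78
d(3) = 4 × 78 + 6 = 318
d(4) = 4 × 318 + 6 = 1278
d(5) = 4 × 1278 + 6 = 5118
d(6) = 4 × 5118 + 6 = 20478
d(7) = 4 × 20478 + 6 = 81918
d(8) = 4 × 81918 + 6 = 327678

327678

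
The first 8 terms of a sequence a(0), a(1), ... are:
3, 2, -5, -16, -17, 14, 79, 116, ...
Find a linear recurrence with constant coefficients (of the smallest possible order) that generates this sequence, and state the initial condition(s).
Look for the lowest-order linear relation among consecutive terms.
Observation: a(n) - 2·a(n-1) - (-3)·a(n-2) = 0 holds for the shown terms, and no order-1 relation a(n) = α·a(n-1) + β fits.
Check at n=3: 2·-5 + (-3)·2 = -16. ✓

a(n) = 2a(n-1) - 3a(n-2), a(0) = 3, a(1) = 2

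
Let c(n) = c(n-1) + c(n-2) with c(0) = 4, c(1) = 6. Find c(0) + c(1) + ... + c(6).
Computing the sequence terms: 4, 6, 10, 16, 26, 42, 68
Adding these values together:

172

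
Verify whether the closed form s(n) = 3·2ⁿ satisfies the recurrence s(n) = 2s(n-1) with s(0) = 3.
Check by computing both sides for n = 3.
From the recurrence with s(0) = 3:
  s(0) = 3, s(1) = 6, s(2) = 12, s(3) = 24
  so the recurrence gives s(3) = 24.
From the proposed closed form s(n) = 3·2ⁿ:
  s(3) = 24.
Both sides give 24 at n = 3, and the initial condition(s) match, so the closed form is consistent.

Yes, the closed form is correct.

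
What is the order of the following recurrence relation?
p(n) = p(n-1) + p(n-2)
The order is the largest lag k for which p(n-k) appears. Here the deepest term is p(n-2), so the order is 2.

Order 2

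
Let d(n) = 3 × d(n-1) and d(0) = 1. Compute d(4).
Computing step by step:
d(0) = 1
d(1) = 3 × 1 = 3
d(2) = 3 × 3 = 9
d(3) = 3 × 9 = 27
d(4) = 3 × 27 = 81

81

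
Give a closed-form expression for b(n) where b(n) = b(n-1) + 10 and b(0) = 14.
Recurrence: b(n) = b(n-1) + 10, initial: b(0) = 14.
Each step adds 10, so b(n) = b(0) + 10n = 10n + 14.

b(n) = 10n + 14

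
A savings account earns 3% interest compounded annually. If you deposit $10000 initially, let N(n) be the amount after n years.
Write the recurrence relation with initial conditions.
Each year the balance grows by 3%, i.e. is multiplied by 1 + 3/100 = 1.03, so N(n) = 1.03 × N(n-1). The initial deposit gives N(0) = 10000.
Unrolling gives the closed form N(n) = 10000 × (1.03)ⁿ.

N(n) = 1.03 × N(n-1), N(0) = 10000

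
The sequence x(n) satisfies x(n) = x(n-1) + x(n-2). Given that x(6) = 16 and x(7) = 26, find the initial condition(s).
Work backwards using x(k) = x(k+2) - x(k+1):
x(5) = x(7) - x(6) = 26 - 16 = 10
x(4) = x(6) - x(5) = 16 - 10 = 6
x(3) = x(5) - x(4) = 10 - 6 = 4
x(2) = x(4) - x(3) = 6 - 4 = 2
x(1) = x(3) - x(2) = 4 - 2 = 2
x(0) = x(2) - x(1) = 2 - 2 = 0

x(0) = 0, x(1) = 2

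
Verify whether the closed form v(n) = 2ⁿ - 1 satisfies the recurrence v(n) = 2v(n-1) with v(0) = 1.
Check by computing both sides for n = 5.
From the recurrence with v(0) = 1:
  v(0) = 1, v(1) = 2, v(2) = 4, v(3) = 8, v(4) = 16, v(5) = 32
  so the recurrence gives v(5) = 32.
From the proposed closed form v(n) = 2ⁿ - 1:
  v(5) = 31.
The recurrence gives 32 but the closed form gives 31, so the closed form does not satisfy the recurrence.

No, the closed form is incorrect.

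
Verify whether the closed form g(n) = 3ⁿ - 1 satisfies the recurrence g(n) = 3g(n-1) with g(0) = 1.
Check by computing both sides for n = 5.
From the recurrence with g(0) = 1:
  g(0) = 1, g(1) = 3, g(2) = 9, g(3) = 27, g(4) = 81, g(5) = 243
  so the recurrence gives g(5) = 243.
From the proposed closed form g(n) = 3ⁿ - 1:
  g(5) = 242.
The recurrence gives 243 but the closed form gives 242, so the closed form does not satisfy the recurrence.

No, the closed form is incorrect.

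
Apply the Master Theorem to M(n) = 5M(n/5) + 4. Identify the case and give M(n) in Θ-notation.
Master Theorem template: M(n) = a·M(n/b) + f(n).
Here: a=5, b=5, f(n)=4
Compute log_b(a) = log_5(5) = 1.
f(n) = 4 = O(n^(1-ε)) with ε = 1. Case 1: M(n) = Θ(n^log_b(a)) = Θ(n).

Case 1: M(n) = Θ(n)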